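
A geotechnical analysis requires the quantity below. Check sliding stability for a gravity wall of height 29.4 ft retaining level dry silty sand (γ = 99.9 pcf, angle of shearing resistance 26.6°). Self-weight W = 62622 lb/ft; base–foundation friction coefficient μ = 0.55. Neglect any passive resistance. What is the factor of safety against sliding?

K_a = tan²(45° − 26.6°/2) = 0.3814.
P_a = ½K_aγH² = 0.5×0.3814×99.9×29.4² = 16470 lb/ft, acting at H/3 = 9.800 ft above the base.
FS_sliding = μW / P_a = 0.55×62622 / 16470 = 2.091.

2.09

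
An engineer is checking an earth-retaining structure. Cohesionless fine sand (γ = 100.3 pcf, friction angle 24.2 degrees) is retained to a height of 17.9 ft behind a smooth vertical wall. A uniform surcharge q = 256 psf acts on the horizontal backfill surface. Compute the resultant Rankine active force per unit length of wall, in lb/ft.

8640 lb/ft

K_a = tan²(45° − φ/2) = 0.4185.
Soil triangle: ½ K_a γ H² = 0.5×0.4185×100.3×17.9² = 6725 lb/ft.
Surcharge rectangle: K_a q H = 0.4185×256×17.9 = 1918 lb/ft.
Total = 6725 + 1918 = 8643 lb/ft.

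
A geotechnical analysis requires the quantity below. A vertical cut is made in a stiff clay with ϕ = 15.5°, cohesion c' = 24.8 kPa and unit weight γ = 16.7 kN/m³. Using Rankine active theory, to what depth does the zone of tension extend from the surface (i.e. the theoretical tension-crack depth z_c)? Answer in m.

K_a = tan²(45° − 15.5°/2) = 0.5782; √K_a = 0.7604.
The active pressure is zero where K_a γ z = 2c√K_a, so z_c = 2c/(γ√K_a) = 2×24.8/(16.7×0.7604) = 3.906 m.

3.91 m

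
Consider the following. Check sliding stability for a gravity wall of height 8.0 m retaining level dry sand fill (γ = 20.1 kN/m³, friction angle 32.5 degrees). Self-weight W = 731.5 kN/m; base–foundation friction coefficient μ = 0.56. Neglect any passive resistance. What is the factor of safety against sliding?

K_a = tan²(45° − 32.5°/2) = 0.3010.
P_a = ½K_aγH² = 0.5×0.3010×20.1×8.0² = 193.6 kN/m, acting at H/3 = 2.667 m above the base.
FS_sliding = μW / P_a = 0.56×731.5 / 193.6 = 2.116.

2.12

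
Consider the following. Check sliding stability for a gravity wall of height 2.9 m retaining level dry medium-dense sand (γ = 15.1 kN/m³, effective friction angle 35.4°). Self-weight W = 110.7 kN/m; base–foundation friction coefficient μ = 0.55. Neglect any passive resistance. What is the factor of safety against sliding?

3.60

K_a = tan²(45° − 35.4°/2) = 0.2664.
P_a = ½K_aγH² = 0.5×0.2664×15.1×2.9² = 16.92 kN/m, acting at H/3 = 0.9667 m above the base.
FS_sliding = μW / P_a = 0.55×110.7 / 16.92 = 3.599.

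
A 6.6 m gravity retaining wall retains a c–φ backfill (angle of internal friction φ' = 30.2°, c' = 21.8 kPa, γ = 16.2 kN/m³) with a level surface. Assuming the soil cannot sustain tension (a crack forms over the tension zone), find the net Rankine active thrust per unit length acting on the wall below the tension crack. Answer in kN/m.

K_a = 0.3307; √K_a = 0.5750.
Tension-crack depth z_c = 2c/(γ√K_a) = 2×21.8/(16.2×0.5750) = 4.680 m.
σ_a at base = K_a γ H − 2c√K_a = 0.3307×16.2×6.6 − 2×21.8×0.5750 = 10.28 kPa.
P_a = ½ × 10.28 × (H − z_c) = 0.5×10.28×1.920 = 9.869 kN/m.

9.87 kN/m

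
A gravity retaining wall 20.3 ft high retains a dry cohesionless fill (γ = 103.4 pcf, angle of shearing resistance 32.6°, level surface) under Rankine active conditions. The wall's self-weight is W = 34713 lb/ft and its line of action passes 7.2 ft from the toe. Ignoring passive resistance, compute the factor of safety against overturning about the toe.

K_a = tan²(45° − 32.6°/2) = 0.2997.
P_a = ½K_aγH² = 0.5×0.2997×103.4×20.3² = 6386 lb/ft, acting at H/3 = 6.767 ft above the base.
Overturning moment M_o = P_a × H/3 = 6386 × 6.767 = 43210.
Resisting moment M_r = W × 7.2 = 34713 × 7.2 = 249900.
FS_overturning = M_r/M_o = 249900/43210 = 5.784.

5.78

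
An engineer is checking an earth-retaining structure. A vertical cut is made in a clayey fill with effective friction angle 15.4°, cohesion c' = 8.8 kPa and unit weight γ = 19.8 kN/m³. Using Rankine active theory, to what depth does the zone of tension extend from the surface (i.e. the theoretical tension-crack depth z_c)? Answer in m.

1.17 m

K_a = tan²(45° − 15.4°/2) = 0.5803; √K_a = 0.7618.
The active pressure is zero where K_a γ z = 2c√K_a, so z_c = 2c/(γ√K_a) = 2×8.8/(19.8×0.7618) = 1.167 m.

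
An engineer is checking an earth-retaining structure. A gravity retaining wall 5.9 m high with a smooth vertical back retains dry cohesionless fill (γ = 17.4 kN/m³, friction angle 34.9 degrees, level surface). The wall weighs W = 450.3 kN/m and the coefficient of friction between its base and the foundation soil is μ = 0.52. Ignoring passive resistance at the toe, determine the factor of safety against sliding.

2.84

K_a = tan²(45° − 34.9°/2) = 0.2721.
P_a = ½K_aγH² = 0.5×0.2721×17.4×5.9² = 82.42 kN/m, acting at H/3 = 1.967 m above the base.
FS_sliding = μW / P_a = 0.52×450.3 / 82.42 = 2.841.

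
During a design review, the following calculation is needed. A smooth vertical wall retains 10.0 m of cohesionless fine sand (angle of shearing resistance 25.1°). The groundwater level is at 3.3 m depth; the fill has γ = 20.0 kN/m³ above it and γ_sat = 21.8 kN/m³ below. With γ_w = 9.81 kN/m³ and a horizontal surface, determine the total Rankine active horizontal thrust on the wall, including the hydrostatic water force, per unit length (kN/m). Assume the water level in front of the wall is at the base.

552 kN/m

K_a = tan²(45° − φ/2) = 0.4043.
γ' = 21.8 − 9.81 = 11.99 kN/m³. Depth below WT = 6.7 m.
σ'_h at WT = K_a γ d_w = 26.68 kPa; at base = 26.68 + K_a γ' × 6.7 = 59.16 kPa.
P₁ (0–3.3 m) = ½×26.68×3.3 = 44.03. P₂ (3.3–10.0 m) = ½(26.68+59.16)×6.7 = 287.6.
P_w = ½ γ_w h₂² = 0.5×9.81×6.7² = 220.2. Total = 44.03+287.6+220.2 = 551.8 kN/m.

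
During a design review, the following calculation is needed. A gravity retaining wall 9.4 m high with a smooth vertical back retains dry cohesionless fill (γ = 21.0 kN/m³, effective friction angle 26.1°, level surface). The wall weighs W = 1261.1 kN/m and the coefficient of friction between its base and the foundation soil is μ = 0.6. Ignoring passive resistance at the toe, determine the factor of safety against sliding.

2.10

K_a = tan²(45° − 26.1°/2) = 0.3889.
P_a = ½K_aγH² = 0.5×0.3889×21.0×9.4² = 360.9 kN/m, acting at H/3 = 3.133 m above the base.
FS_sliding = μW / P_a = 0.6×1261.1 / 360.9 = 2.097.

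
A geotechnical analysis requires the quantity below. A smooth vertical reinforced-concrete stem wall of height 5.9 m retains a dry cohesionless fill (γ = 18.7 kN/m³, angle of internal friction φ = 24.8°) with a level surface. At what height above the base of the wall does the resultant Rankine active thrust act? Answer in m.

1.97 m

K_a = 0.4090.
The pressure distribution is triangular, so the resultant acts at H/3 above the base = 5.9/3 = 1.967 m.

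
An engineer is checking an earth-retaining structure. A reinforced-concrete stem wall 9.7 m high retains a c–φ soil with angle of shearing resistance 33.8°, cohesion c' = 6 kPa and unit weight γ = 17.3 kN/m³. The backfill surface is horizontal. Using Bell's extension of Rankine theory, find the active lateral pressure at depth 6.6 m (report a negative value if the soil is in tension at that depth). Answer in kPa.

K_a = (1 − sin φ)/(1 + sin φ) = 0.2851.
σ_a = K_a γ z − 2c√K_a = 0.2851×17.3×6.6 − 2×6×0.5340 = 26.15 kPa.

26.1 kPa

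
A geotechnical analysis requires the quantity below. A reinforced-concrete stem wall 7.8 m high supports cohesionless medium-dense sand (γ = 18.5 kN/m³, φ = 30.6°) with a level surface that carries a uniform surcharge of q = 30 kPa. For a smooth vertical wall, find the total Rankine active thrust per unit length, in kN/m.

K_a = tan²(45° − φ/2) = 0.3253.
Soil triangle: ½ K_a γ H² = 0.5×0.3253×18.5×7.8² = 183.1 kN/m.
Surcharge rectangle: K_a q H = 0.3253×30×7.8 = 76.13 kN/m.
Total = 183.1 + 76.13 = 259.2 kN/m.

259 kN/m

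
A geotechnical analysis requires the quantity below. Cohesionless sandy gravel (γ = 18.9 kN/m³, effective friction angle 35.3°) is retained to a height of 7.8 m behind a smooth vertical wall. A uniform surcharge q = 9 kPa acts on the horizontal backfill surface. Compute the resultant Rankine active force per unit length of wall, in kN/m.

173 kN/m

K_a = tan²(45° − φ/2) = 0.2675.
Soil triangle: ½ K_a γ H² = 0.5×0.2675×18.9×7.8² = 153.8 kN/m.
Surcharge rectangle: K_a q H = 0.2675×9×7.8 = 18.78 kN/m.
Total = 153.8 + 18.78 = 172.6 kN/m.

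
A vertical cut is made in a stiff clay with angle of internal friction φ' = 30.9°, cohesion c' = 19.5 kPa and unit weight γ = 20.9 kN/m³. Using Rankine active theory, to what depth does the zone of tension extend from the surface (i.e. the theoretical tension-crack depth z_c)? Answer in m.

3.29 m

K_a = tan²(45° − 30.9°/2) = 0.3214; √K_a = 0.5669.
The active pressure is zero where K_a γ z = 2c√K_a, so z_c = 2c/(γ√K_a) = 2×19.5/(20.9×0.5669) = 3.291 m.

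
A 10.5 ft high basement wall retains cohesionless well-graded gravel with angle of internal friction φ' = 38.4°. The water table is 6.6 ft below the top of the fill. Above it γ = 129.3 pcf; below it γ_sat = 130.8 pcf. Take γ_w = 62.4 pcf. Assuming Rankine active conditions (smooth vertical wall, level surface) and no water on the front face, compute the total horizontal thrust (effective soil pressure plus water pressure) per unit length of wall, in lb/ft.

2030 lb/ft

K_a = tan²(45° − φ/2) = 0.2337.
γ' = 130.8 − 62.4 = 68.40 pcf. Depth below WT = 3.9 ft.
σ'_h at WT = K_a γ d_w = 199.4 psf; at base = 199.4 + K_a γ' × 3.9 = 261.8 psf.
P₁ (0–6.6 ft) = ½×199.4×6.6 = 658.1. P₂ (6.6–10.5 ft) = ½(199.4+261.8)×3.9 = 899.3.
P_w = ½ γ_w h₂² = 0.5×62.4×3.9² = 474.6. Total = 658.1+899.3+474.6 = 2032 lb/ft.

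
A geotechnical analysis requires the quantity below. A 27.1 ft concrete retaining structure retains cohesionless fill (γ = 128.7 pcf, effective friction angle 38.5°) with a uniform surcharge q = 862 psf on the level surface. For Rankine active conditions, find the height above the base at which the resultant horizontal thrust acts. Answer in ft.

K_a = 0.2327.
Triangular part P₁ = ½K_aγH² = 11000 at H/3 = 9.033 ft; rectangular part P₂ = K_a q H = 5435 at H/2 = 13.55 ft.
ȳ = (P₁·9.033 + P₂·13.55)/(P₁+P₂) = 10.53 ft.

10.5 ft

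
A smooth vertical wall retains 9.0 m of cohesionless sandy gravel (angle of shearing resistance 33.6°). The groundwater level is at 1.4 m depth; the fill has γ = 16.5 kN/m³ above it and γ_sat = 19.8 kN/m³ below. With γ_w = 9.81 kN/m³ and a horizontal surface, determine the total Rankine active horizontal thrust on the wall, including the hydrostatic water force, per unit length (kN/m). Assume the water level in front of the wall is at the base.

K_a = tan²(45° − φ/2) = 0.2875.
γ' = 19.8 − 9.81 = 9.990 kN/m³. Depth below WT = 7.6 m.
σ'_h at WT = K_a γ d_w = 6.641 kPa; at base = 6.641 + K_a γ' × 7.6 = 28.47 kPa.
P₁ (0–1.4 m) = ½×6.641×1.4 = 4.649. P₂ (1.4–9.0 m) = ½(6.641+28.47)×7.6 = 133.4.
P_w = ½ γ_w h₂² = 0.5×9.81×7.6² = 283.3. Total = 4.649+133.4+283.3 = 421.4 kN/m.

421 kN/m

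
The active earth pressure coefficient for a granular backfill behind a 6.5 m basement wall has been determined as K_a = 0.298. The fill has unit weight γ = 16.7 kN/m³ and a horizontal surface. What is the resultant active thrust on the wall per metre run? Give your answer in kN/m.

P = ½ K_a γ H² = 0.5 × 0.298 × 16.7 × 6.5² = 105.1 kN/m.

105 kN/m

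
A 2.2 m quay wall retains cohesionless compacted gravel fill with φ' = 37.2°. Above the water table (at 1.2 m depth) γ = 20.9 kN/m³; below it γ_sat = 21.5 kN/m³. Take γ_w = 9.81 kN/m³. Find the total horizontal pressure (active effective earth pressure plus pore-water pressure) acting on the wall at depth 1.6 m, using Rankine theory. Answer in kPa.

K_a = (1 − sin φ)/(1 + sin φ) = 0.2464.
γ' = 21.5 − 9.81 = 11.69 kN/m³.
Effective vertical stress at 1.6 m: σ'_v = 20.9×1.2 + 11.69×0.400 = 29.76 kPa.
σ'_h = K_a σ'_v = 0.2464 × 29.76 = 7.332 kPa; u = γ_w × 0.400 = 3.924 kPa.
Total σ_h = 7.332 + 3.924 = 11.26 kPa.

11.3 kPa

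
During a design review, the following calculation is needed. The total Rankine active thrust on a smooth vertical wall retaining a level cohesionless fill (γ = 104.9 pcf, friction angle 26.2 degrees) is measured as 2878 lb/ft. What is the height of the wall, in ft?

K_a = 0.3874. P_a = ½ K_a γ H² ⇒ H = √(2P_a/(K_a γ)).
H = √(2×2878/(0.3874×104.9)) = 11.90 ft.

11.9 ft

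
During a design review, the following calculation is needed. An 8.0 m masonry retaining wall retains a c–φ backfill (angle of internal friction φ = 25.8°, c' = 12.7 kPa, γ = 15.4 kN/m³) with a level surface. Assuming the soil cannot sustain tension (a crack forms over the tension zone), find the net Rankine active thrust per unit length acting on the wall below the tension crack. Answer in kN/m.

K_a = 0.3935; √K_a = 0.6273.
Tension-crack depth z_c = 2c/(γ√K_a) = 2×12.7/(15.4×0.6273) = 2.629 m.
σ_a at base = K_a γ H − 2c√K_a = 0.3935×15.4×8.0 − 2×12.7×0.6273 = 32.55 kPa.
P_a = ½ × 32.55 × (H − z_c) = 0.5×32.55×5.371 = 87.40 kN/m.

87.4 kN/m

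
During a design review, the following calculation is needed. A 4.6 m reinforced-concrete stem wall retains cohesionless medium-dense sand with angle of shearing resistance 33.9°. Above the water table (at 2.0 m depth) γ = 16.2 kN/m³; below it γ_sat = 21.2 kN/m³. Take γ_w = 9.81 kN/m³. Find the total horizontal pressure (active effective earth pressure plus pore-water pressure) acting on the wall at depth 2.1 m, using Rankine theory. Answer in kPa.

K_a = (1 − sin φ)/(1 + sin φ) = 0.2839.
γ' = 21.2 − 9.81 = 11.39 kN/m³.
Effective vertical stress at 2.1 m: σ'_v = 16.2×2.0 + 11.39×0.100 = 33.54 kPa.
σ'_h = K_a σ'_v = 0.2839 × 33.54 = 9.522 kPa; u = γ_w × 0.100 = 0.9810 kPa.
Total σ_h = 9.522 + 0.9810 = 10.50 kPa.

10.5 kPa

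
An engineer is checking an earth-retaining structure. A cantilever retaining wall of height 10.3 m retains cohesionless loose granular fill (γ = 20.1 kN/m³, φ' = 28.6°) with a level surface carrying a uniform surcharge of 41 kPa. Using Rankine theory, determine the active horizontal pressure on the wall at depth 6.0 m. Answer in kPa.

K_a = (1 − sin φ)/(1 + sin φ) = 0.3525.
σ_v = γz + q = 20.1 × 6.0 + 41 = 161.6 kPa.
σ_h = K_a σ_v = 0.3525 × 161.6 = 56.97 kPa.

57.0 kPa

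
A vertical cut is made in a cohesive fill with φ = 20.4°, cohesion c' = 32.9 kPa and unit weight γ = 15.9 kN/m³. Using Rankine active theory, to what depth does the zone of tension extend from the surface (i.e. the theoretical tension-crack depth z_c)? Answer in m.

K_a = tan²(45° − 20.4°/2) = 0.4831; √K_a = 0.6950.
The active pressure is zero where K_a γ z = 2c√K_a, so z_c = 2c/(γ√K_a) = 2×32.9/(15.9×0.6950) = 5.954 m.

5.95 m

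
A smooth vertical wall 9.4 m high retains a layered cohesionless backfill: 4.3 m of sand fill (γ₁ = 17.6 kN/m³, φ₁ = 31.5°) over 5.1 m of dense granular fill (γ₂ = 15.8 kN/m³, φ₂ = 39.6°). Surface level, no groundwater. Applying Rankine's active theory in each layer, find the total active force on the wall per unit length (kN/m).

K_a1 = tan²(45°−31.5°/2) = 0.3136; K_a2 = tan²(45°−39.6°/2) = 0.2214.
Layer 1: σ at base = K_a1 γ₁ h₁ = 23.74 kPa; P₁ = ½×23.74×4.3 = 51.03.
Layer 2: σ_v at top = γ₁h₁ = 75.68; σ_h top = K_a2×75.68 = 16.76; σ_h base = K_a2×(75.68+15.8×5.1) = 34.60.
P₂ = ½(16.76+34.60)×5.1 = 131.0. Total P_a = 51.03+131.0 = 182.0 kN/m.

182 kN/m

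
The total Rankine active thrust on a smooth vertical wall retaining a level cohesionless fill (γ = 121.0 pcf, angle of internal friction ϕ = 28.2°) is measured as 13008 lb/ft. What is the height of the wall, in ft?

24.5 ft

K_a = 0.3582. P_a = ½ K_a γ H² ⇒ H = √(2P_a/(K_a γ)).
H = √(2×13008/(0.3582×121.0)) = 24.50 ft.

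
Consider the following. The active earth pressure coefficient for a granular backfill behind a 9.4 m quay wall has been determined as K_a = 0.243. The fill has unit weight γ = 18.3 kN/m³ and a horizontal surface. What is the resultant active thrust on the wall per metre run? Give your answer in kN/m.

196 kN/m

P = ½ K_a γ H² = 0.5 × 0.243 × 18.3 × 9.4² = 196.5 kN/m.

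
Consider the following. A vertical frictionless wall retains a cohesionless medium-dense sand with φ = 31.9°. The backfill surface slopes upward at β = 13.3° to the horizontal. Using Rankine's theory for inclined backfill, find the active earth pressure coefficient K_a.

K_a = cos β · (cos β − √(cos²β − cos²φ)) / (cos β + √(cos²β − cos²φ)).
cos β = 0.9732, cos φ = 0.8490, √(cos²β − cos²φ) = 0.4757.
K_a = 0.9732 × (0.9732 − 0.4757)/(0.9732 + 0.4757) = 0.3341.

0.334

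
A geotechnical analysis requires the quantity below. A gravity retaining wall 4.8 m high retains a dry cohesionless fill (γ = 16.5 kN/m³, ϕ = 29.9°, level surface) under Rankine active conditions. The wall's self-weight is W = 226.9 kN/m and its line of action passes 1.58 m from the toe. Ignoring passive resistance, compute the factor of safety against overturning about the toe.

3.52

K_a = tan²(45° − 29.9°/2) = 0.3347.
P_a = ½K_aγH² = 0.5×0.3347×16.5×4.8² = 63.62 kN/m, acting at H/3 = 1.600 m above the base.
Overturning moment M_o = P_a × H/3 = 63.62 × 1.600 = 101.8.
Resisting moment M_r = W × 1.58 = 226.9 × 1.58 = 358.5.
FS_overturning = M_r/M_o = 358.5/101.8 = 3.522.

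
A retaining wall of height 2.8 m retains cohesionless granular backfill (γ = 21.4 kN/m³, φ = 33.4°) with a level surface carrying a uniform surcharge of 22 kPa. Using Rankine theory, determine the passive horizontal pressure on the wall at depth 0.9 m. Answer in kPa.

142 kPa

K_p = (1 + sin φ)/(1 − sin φ) = 3.449.
σ_v = γz + q = 21.4 × 0.9 + 22 = 41.26 kPa.
σ_h = K_p σ_v = 3.449 × 41.26 = 142.3 kPa.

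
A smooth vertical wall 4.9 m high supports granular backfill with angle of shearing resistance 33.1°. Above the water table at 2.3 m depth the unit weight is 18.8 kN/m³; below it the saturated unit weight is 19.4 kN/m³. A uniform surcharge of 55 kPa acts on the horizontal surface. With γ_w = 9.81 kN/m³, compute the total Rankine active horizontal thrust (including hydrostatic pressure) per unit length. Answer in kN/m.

K_a = tan²(45° − φ/2) = 0.2936.
γ' = 19.4 − 9.81 = 9.590 kN/m³. h₂ = H − d_w = 2.6 m.
σ'_h: at surface K_a·q = 16.15; at WT K_a(q+γd_w) = 28.84; at base K_a(q+γd_w+γ'h₂) = 36.16 kPa.
P₁ = ½(16.15+28.84)×2.3 = 51.74; P₂ = ½(28.84+36.16)×2.6 = 84.50; P_w = ½γ_w h₂² = 33.16.
Total = 51.74+84.50+33.16 = 169.4 kN/m.

169 kN/m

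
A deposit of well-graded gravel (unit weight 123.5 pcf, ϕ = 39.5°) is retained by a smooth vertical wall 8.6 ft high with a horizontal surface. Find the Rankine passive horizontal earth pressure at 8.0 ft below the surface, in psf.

4440 psf

K_p = (1 + sin φ)/(1 − sin φ) = 4.496.
σ_h = K_p γ z = 4.496 × 123.5 × 8.0 = 4442 psf.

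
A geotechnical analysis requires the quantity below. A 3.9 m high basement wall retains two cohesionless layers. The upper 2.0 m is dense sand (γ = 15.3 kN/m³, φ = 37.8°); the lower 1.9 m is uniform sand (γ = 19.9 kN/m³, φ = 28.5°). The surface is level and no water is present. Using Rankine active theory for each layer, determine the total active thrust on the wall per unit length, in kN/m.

40.6 kN/m

K_a1 = tan²(45°−37.8°/2) = 0.2400; K_a2 = tan²(45°−28.5°/2) = 0.3540.
Layer 1: σ at base = K_a1 γ₁ h₁ = 7.344 kPa; P₁ = ½×7.344×2.0 = 7.344.
Layer 2: σ_v at top = γ₁h₁ = 30.60; σ_h top = K_a2×30.60 = 10.83; σ_h base = K_a2×(30.60+19.9×1.9) = 24.21.
P₂ = ½(10.83+24.21)×1.9 = 33.29. Total P_a = 7.344+33.29 = 40.64 kN/m.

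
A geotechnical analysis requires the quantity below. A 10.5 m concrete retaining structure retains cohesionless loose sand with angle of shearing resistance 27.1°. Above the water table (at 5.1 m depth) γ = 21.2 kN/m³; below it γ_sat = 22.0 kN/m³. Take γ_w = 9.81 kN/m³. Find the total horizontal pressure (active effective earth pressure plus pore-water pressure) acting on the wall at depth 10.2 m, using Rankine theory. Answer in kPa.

K_a = (1 − sin φ)/(1 + sin φ) = 0.3741.
γ' = 22.0 − 9.81 = 12.19 kN/m³.
Effective vertical stress at 10.2 m: σ'_v = 21.2×5.1 + 12.19×5.10 = 170.3 kPa.
σ'_h = K_a σ'_v = 0.3741 × 170.3 = 63.70 kPa; u = γ_w × 5.10 = 50.03 kPa.
Total σ_h = 63.70 + 50.03 = 113.7 kPa.

114 kPa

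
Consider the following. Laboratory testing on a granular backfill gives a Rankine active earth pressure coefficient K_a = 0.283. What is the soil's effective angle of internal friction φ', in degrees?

34.0°

K_a = tan²(45° − φ/2) ⇒ 45° − φ/2 = arctan(√0.283) = 28.01°.
φ = 2(45° − 28.01°) = 33.98°.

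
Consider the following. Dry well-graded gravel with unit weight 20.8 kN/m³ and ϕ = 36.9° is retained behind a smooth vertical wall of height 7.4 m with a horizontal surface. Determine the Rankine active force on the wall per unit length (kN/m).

142 kN/m

K_a = tan²(45° − φ/2) = 0.2497.
P_a = ½ K_a γ H² = 0.5 × 0.2497 × 20.8 × 7.4² = 142.2 kN/m.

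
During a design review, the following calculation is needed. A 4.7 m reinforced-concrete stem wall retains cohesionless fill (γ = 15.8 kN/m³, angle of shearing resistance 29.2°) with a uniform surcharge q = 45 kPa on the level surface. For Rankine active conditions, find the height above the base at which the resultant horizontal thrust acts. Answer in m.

2.00 m

K_a = 0.3442.
Triangular part P₁ = ½K_aγH² = 60.07 at H/3 = 1.567 m; rectangular part P₂ = K_a q H = 72.80 at H/2 = 2.350 m.
ȳ = (P₁·1.567 + P₂·2.350)/(P₁+P₂) = 1.996 m.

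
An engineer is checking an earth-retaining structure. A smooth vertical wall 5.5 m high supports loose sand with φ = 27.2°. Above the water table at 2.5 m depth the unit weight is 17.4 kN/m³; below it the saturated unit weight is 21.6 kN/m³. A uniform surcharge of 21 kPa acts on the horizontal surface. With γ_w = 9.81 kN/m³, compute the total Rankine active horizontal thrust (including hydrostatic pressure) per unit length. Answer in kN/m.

176 kN/m

K_a = tan²(45° − φ/2) = 0.3726.
γ' = 21.6 − 9.81 = 11.79 kN/m³. h₂ = H − d_w = 3.0 m.
σ'_h: at surface K_a·q = 7.824; at WT K_a(q+γd_w) = 24.03; at base K_a(q+γd_w+γ'h₂) = 37.21 kPa.
P₁ = ½(7.824+24.03)×2.5 = 39.82; P₂ = ½(24.03+37.21)×3.0 = 91.86; P_w = ½γ_w h₂² = 44.14.
Total = 39.82+91.86+44.14 = 175.8 kN/m.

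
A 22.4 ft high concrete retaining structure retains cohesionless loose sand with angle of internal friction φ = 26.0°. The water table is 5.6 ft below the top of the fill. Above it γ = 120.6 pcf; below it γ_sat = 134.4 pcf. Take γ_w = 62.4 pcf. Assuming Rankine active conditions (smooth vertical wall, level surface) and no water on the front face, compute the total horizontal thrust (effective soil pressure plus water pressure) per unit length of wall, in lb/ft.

17900 lb/ft

K_a = tan²(45° − φ/2) = 0.3905.
γ' = 134.4 − 62.4 = 72.00 pcf. Depth below WT = 16.8 ft.
σ'_h at WT = K_a γ d_w = 263.7 psf; at base = 263.7 + K_a γ' × 16.8 = 736.0 psf.
P₁ (0–5.6 ft) = ½×263.7×5.6 = 738.4. P₂ (5.6–22.4 ft) = ½(263.7+736.0)×16.8 = 8398.
P_w = ½ γ_w h₂² = 0.5×62.4×16.8² = 8806. Total = 738.4+8398+8806 = 17940 lb/ft.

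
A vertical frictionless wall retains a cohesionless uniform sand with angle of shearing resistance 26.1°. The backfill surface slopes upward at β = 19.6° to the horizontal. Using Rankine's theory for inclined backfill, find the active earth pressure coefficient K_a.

K_a = cos β · (cos β − √(cos²β − cos²φ)) / (cos β + √(cos²β − cos²φ)).
cos β = 0.9421, cos φ = 0.8980, √(cos²β − cos²φ) = 0.2846.
K_a = 0.9421 × (0.9421 − 0.2846)/(0.9421 + 0.2846) = 0.5049.

0.505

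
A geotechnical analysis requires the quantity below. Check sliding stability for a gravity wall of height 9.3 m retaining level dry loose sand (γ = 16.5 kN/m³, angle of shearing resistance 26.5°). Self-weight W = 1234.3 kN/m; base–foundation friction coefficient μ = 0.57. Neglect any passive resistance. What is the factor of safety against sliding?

2.57

K_a = tan²(45° − 26.5°/2) = 0.3829.
P_a = ½K_aγH² = 0.5×0.3829×16.5×9.3² = 273.2 kN/m, acting at H/3 = 3.100 m above the base.
FS_sliding = μW / P_a = 0.57×1234.3 / 273.2 = 2.575.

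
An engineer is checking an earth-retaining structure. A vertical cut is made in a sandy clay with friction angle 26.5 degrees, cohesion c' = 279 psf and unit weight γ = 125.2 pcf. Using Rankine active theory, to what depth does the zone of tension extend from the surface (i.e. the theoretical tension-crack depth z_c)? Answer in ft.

K_a = tan²(45° − 26.5°/2) = 0.3829; √K_a = 0.6188.
The active pressure is zero where K_a γ z = 2c√K_a, so z_c = 2c/(γ√K_a) = 2×279/(125.2×0.6188) = 7.202 ft.

7.20 ft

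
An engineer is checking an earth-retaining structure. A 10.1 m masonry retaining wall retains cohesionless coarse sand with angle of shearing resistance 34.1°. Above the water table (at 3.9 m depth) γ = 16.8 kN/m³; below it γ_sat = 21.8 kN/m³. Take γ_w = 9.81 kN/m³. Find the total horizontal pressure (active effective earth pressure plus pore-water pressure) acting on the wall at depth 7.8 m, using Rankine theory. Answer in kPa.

69.9 kPa

K_a = (1 − sin φ)/(1 + sin φ) = 0.2815.
γ' = 21.8 − 9.81 = 11.99 kN/m³.
Effective vertical stress at 7.8 m: σ'_v = 16.8×3.9 + 11.99×3.90 = 112.3 kPa.
σ'_h = K_a σ'_v = 0.2815 × 112.3 = 31.61 kPa; u = γ_w × 3.90 = 38.26 kPa.
Total σ_h = 31.61 + 38.26 = 69.87 kPa.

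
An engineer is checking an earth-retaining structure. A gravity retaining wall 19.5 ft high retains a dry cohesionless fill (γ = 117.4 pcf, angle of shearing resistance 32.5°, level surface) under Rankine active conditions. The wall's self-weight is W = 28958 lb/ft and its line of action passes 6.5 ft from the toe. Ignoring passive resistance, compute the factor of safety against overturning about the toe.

4.31

K_a = tan²(45° − 32.5°/2) = 0.3010.
P_a = ½K_aγH² = 0.5×0.3010×117.4×19.5² = 6718 lb/ft, acting at H/3 = 6.500 ft above the base.
Overturning moment M_o = P_a × H/3 = 6718 × 6.500 = 43670.
Resisting moment M_r = W × 6.5 = 28958 × 6.5 = 188200.
FS_overturning = M_r/M_o = 188200/43670 = 4.310.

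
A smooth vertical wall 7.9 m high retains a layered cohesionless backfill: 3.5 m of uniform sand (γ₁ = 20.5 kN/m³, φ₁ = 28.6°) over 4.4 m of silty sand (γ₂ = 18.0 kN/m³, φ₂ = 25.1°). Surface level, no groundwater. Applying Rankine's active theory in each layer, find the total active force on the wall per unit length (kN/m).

K_a1 = tan²(45°−28.6°/2) = 0.3525; K_a2 = tan²(45°−25.1°/2) = 0.4043.
Layer 1: σ at base = K_a1 γ₁ h₁ = 25.30 kPa; P₁ = ½×25.30×3.5 = 44.27.
Layer 2: σ_v at top = γ₁h₁ = 71.75; σ_h top = K_a2×71.75 = 29.01; σ_h base = K_a2×(71.75+18.0×4.4) = 61.03.
P₂ = ½(29.01+61.03)×4.4 = 198.1. Total P_a = 44.27+198.1 = 242.3 kN/m.

242 kN/m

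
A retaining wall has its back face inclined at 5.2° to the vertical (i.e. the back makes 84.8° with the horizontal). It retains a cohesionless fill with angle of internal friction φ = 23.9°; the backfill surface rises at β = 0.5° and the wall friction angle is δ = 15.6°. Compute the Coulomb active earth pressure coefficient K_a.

K_a = sin²(α+φ) / [sin²α · sin(α−δ) · (1 + √{sin(φ+δ)sin(φ−β) / (sin(α−δ)sin(α+β))})²].
With α = 84.8°, φ = 23.9°, δ = 15.6°, β = 0.5°: K_a = 0.4185.

0.418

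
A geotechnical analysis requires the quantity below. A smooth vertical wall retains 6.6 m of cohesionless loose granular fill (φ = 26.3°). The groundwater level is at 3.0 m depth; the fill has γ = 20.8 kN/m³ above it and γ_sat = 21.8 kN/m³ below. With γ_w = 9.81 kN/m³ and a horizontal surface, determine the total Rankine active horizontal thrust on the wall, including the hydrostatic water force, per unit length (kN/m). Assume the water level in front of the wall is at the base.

216 kN/m

K_a = tan²(45° − φ/2) = 0.3859.
γ' = 21.8 − 9.81 = 11.99 kN/m³. Depth below WT = 3.6 m.
σ'_h at WT = K_a γ d_w = 24.08 kPa; at base = 24.08 + K_a γ' × 3.6 = 40.74 kPa.
P₁ (0–3.0 m) = ½×24.08×3.0 = 36.12. P₂ (3.0–6.6 m) = ½(24.08+40.74)×3.6 = 116.7.
P_w = ½ γ_w h₂² = 0.5×9.81×3.6² = 63.57. Total = 36.12+116.7+63.57 = 216.4 kN/m.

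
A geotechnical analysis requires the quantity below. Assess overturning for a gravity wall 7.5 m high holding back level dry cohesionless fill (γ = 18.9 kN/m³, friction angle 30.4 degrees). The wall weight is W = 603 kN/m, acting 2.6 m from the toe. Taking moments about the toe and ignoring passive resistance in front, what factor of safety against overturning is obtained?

3.60

K_a = tan²(45° − 30.4°/2) = 0.3280.
P_a = ½K_aγH² = 0.5×0.3280×18.9×7.5² = 174.3 kN/m, acting at H/3 = 2.500 m above the base.
Overturning moment M_o = P_a × H/3 = 174.3 × 2.500 = 435.9.
Resisting moment M_r = W × 2.6 = 603 × 2.6 = 1568.
FS_overturning = M_r/M_o = 1568/435.9 = 3.597.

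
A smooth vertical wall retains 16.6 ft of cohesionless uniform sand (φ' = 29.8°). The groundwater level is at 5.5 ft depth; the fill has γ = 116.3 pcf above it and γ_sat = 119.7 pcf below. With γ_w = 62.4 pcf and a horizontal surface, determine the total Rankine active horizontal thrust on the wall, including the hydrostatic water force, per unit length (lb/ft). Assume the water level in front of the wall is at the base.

K_a = tan²(45° − φ/2) = 0.3360.
γ' = 119.7 − 62.4 = 57.30 pcf. Depth below WT = 11.1 ft.
σ'_h at WT = K_a γ d_w = 214.9 psf; at base = 214.9 + K_a γ' × 11.1 = 428.7 psf.
P₁ (0–5.5 ft) = ½×214.9×5.5 = 591.1. P₂ (5.5–16.6 ft) = ½(214.9+428.7)×11.1 = 3572.
P_w = ½ γ_w h₂² = 0.5×62.4×11.1² = 3844. Total = 591.1+3572+3844 = 8007 lb/ft.

8010 lb/ft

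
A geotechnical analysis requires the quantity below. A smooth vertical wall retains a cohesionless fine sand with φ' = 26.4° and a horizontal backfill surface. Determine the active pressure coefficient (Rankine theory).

0.384

K_a = (1 − sin φ)/(1 + sin φ) = (1 − sin 26.4°)/(1 + sin 26.4°) = 0.3844.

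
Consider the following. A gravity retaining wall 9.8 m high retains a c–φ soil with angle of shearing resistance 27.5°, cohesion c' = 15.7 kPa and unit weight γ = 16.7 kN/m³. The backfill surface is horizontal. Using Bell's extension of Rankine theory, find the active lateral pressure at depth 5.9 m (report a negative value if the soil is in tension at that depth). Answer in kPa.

K_a = (1 − sin φ)/(1 + sin φ) = 0.3682.
σ_a = K_a γ z − 2c√K_a = 0.3682×16.7×5.9 − 2×15.7×0.6068 = 17.23 kPa.

17.2 kPa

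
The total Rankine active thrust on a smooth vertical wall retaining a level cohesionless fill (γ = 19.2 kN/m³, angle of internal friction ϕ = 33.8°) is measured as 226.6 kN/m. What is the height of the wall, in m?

K_a = 0.2851. P_a = ½ K_a γ H² ⇒ H = √(2P_a/(K_a γ)).
H = √(2×226.6/(0.2851×19.2)) = 9.099 m.

9.10 m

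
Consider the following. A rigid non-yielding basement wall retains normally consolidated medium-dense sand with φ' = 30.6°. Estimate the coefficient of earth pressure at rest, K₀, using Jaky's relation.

K₀ = 1 − sin φ' = 1 − sin 30.6° = 0.4910.

0.491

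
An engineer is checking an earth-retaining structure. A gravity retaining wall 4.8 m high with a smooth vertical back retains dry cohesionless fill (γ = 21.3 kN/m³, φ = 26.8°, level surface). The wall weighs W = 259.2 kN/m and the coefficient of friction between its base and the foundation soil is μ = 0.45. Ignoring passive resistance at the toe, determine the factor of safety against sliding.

K_a = tan²(45° − 26.8°/2) = 0.3785.
P_a = ½K_aγH² = 0.5×0.3785×21.3×4.8² = 92.87 kN/m, acting at H/3 = 1.600 m above the base.
FS_sliding = μW / P_a = 0.45×259.2 / 92.87 = 1.256.

1.26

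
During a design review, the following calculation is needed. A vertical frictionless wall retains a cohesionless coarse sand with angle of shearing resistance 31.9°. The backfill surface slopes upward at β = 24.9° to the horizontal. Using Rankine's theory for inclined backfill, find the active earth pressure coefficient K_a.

K_a = cos β · (cos β − √(cos²β − cos²φ)) / (cos β + √(cos²β − cos²φ)).
cos β = 0.9070, cos φ = 0.8490, √(cos²β − cos²φ) = 0.3193.
K_a = 0.9070 × (0.9070 − 0.3193)/(0.9070 + 0.3193) = 0.4347.

0.435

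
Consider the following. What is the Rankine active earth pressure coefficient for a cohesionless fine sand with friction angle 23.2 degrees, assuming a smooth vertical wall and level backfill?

K_a = tan²(45° − φ/2) = tan²(33.40°) = 0.4348.

0.435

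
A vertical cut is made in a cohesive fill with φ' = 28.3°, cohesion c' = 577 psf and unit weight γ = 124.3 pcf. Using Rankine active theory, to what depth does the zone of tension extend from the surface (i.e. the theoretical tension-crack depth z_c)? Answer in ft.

15.5 ft

K_a = tan²(45° − 28.3°/2) = 0.3568; √K_a = 0.5973.
The active pressure is zero where K_a γ z = 2c√K_a, so z_c = 2c/(γ√K_a) = 2×577/(124.3×0.5973) = 15.54 ft.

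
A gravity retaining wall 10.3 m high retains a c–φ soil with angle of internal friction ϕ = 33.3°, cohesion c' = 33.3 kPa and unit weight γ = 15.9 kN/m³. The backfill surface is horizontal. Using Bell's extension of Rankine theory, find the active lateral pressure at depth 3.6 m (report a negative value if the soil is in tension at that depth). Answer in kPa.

-19.3 kPa

K_a = (1 − sin φ)/(1 + sin φ) = 0.2911.
σ_a = K_a γ z − 2c√K_a = 0.2911×15.9×3.6 − 2×33.3×0.5396 = -19.27 kPa.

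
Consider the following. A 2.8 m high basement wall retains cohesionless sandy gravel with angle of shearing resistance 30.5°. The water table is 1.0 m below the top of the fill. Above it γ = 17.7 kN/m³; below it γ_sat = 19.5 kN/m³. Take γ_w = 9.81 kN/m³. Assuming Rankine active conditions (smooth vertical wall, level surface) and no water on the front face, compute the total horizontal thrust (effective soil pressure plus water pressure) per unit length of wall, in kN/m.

34.3 kN/m

K_a = tan²(45° − φ/2) = 0.3267.
γ' = 19.5 − 9.81 = 9.690 kN/m³. Depth below WT = 1.8 m.
σ'_h at WT = K_a γ d_w = 5.782 kPa; at base = 5.782 + K_a γ' × 1.8 = 11.48 kPa.
P₁ (0–1.0 m) = ½×5.782×1.0 = 2.891. P₂ (1.0–2.8 m) = ½(5.782+11.48)×1.8 = 15.54.
P_w = ½ γ_w h₂² = 0.5×9.81×1.8² = 15.89. Total = 2.891+15.54+15.89 = 34.32 kN/m.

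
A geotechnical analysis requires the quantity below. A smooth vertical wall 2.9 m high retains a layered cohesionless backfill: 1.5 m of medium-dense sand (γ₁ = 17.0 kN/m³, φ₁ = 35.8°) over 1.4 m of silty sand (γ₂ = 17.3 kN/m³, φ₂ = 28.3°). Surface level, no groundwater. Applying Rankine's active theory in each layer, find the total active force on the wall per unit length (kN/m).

23.8 kN/m

K_a1 = tan²(45°−35.8°/2) = 0.2619; K_a2 = tan²(45°−28.3°/2) = 0.3568.
Layer 1: σ at base = K_a1 γ₁ h₁ = 6.678 kPa; P₁ = ½×6.678×1.5 = 5.008.
Layer 2: σ_v at top = γ₁h₁ = 25.50; σ_h top = K_a2×25.50 = 9.098; σ_h base = K_a2×(25.50+17.3×1.4) = 17.74.
P₂ = ½(9.098+17.74)×1.4 = 18.79. Total P_a = 5.008+18.79 = 23.79 kN/m.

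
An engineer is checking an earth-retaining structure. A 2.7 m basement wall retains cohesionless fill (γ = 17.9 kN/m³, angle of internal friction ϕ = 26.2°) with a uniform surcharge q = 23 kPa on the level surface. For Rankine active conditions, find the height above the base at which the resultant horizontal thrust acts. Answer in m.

K_a = 0.3874.
Triangular part P₁ = ½K_aγH² = 25.28 at H/3 = 0.9000 m; rectangular part P₂ = K_a q H = 24.06 at H/2 = 1.350 m.
ȳ = (P₁·0.9000 + P₂·1.350)/(P₁+P₂) = 1.119 m.

1.12 m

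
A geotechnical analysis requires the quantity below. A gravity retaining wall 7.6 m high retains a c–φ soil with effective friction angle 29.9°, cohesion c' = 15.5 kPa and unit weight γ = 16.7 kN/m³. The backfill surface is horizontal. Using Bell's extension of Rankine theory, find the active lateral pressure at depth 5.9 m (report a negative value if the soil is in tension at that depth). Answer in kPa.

K_a = (1 − sin φ)/(1 + sin φ) = 0.3347.
σ_a = K_a γ z − 2c√K_a = 0.3347×16.7×5.9 − 2×15.5×0.5785 = 15.04 kPa.

15.0 kPa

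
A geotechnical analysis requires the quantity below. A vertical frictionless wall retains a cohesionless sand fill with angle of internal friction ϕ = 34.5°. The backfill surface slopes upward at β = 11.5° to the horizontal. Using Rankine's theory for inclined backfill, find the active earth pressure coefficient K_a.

0.292

K_a = cos β · (cos β − √(cos²β − cos²φ)) / (cos β + √(cos²β − cos²φ)).
cos β = 0.9799, cos φ = 0.8241, √(cos²β − cos²φ) = 0.5302.
K_a = 0.9799 × (0.9799 − 0.5302)/(0.9799 + 0.5302) = 0.2919.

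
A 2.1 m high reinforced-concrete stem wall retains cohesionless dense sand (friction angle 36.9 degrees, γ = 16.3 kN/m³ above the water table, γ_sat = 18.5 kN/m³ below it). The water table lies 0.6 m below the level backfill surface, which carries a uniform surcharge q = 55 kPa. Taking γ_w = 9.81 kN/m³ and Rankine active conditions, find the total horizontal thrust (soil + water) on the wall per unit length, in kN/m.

K_a = tan²(45° − φ/2) = 0.2497.
γ' = 18.5 − 9.81 = 8.690 kN/m³. h₂ = H − d_w = 1.5 m.
σ'_h: at surface K_a·q = 13.73; at WT K_a(q+γd_w) = 16.17; at base K_a(q+γd_w+γ'h₂) = 19.43 kPa.
P₁ = ½(13.73+16.17)×0.6 = 8.972; P₂ = ½(16.17+19.43)×1.5 = 26.70; P_w = ½γ_w h₂² = 11.04.
Total = 8.972+26.70+11.04 = 46.71 kN/m.

46.7 kN/m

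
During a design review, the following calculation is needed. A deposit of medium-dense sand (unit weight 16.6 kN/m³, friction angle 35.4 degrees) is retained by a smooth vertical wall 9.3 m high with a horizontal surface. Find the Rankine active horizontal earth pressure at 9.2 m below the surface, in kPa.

K_a = (1 − sin φ)/(1 + sin φ) = 0.2664.
σ_h = K_a γ z = 0.2664 × 16.6 × 9.2 = 40.68 kPa.

40.7 kPa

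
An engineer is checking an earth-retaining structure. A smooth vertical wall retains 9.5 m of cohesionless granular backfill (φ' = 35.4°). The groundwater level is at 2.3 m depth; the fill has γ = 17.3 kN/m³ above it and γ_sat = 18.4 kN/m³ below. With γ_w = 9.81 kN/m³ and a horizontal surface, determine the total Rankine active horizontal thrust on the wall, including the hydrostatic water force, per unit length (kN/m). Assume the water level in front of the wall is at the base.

K_a = tan²(45° − φ/2) = 0.2664.
γ' = 18.4 − 9.81 = 8.590 kN/m³. Depth below WT = 7.2 m.
σ'_h at WT = K_a γ d_w = 10.60 kPa; at base = 10.60 + K_a γ' × 7.2 = 27.08 kPa.
P₁ (0–2.3 m) = ½×10.60×2.3 = 12.19. P₂ (2.3–9.5 m) = ½(10.60+27.08)×7.2 = 135.6.
P_w = ½ γ_w h₂² = 0.5×9.81×7.2² = 254.3. Total = 12.19+135.6+254.3 = 402.1 kN/m.

402 kN/m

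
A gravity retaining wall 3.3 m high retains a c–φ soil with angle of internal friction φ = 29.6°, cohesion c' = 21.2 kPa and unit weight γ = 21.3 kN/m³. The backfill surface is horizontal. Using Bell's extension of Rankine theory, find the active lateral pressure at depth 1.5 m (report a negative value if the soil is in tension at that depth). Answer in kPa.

-13.9 kPa

K_a = (1 − sin φ)/(1 + sin φ) = 0.3387.
σ_a = K_a γ z − 2c√K_a = 0.3387×21.3×1.5 − 2×21.2×0.5820 = -13.85 kPa.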